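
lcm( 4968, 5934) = 213624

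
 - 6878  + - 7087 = - 13965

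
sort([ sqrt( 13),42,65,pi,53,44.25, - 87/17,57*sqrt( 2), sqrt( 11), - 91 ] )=[ - 91, - 87/17,pi,  sqrt(11), sqrt ( 13 ), 42, 44.25,53,65,57  *  sqrt( 2)] 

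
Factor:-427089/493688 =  - 2^( - 3 ) * 3^1*101^( - 1 )*233^1 = - 699/808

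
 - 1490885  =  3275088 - 4765973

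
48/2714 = 24/1357 = 0.02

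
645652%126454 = 13382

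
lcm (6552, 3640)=32760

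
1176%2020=1176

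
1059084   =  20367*52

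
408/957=136/319 =0.43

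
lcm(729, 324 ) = 2916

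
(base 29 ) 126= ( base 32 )s9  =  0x389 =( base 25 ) 1B5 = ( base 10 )905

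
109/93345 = 109/93345 = 0.00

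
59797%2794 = 1123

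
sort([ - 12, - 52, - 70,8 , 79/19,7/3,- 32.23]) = [-70, - 52, - 32.23, - 12,7/3, 79/19,8]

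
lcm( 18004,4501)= 18004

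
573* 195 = 111735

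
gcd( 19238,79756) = 2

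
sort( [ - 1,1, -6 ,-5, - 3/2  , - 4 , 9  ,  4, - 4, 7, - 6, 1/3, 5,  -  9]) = [ - 9, - 6, - 6,-5,-4,-4,-3/2, - 1, 1/3,1, 4, 5,7, 9] 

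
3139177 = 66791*47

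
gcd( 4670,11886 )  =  2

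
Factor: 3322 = 2^1*11^1*151^1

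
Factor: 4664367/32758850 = 2^(-1) * 3^2*5^ (-2) * 27277^1*34483^(-1) = 245493/1724150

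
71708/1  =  71708 = 71708.00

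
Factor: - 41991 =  - 3^1*13997^1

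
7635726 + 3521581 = 11157307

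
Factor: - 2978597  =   - 829^1*3593^1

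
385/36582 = 55/5226=0.01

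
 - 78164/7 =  - 78164/7 = - 11166.29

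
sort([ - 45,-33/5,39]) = [-45, - 33/5,39 ] 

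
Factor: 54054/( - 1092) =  - 2^( - 1)*3^2*11^1 = - 99/2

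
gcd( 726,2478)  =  6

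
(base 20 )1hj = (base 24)17f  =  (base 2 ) 1011110111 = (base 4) 23313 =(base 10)759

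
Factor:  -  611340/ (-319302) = 101890/53217 = 2^1*3^( - 6) *5^1*23^1*73^(  -  1 )*443^1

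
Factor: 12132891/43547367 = 3^1 * 23^1 * 58613^1*14515789^ ( - 1)=   4044297/14515789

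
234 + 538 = 772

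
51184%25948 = 25236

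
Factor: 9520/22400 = 2^( - 3)* 5^( - 1)*17^1 = 17/40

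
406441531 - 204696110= 201745421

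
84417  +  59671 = 144088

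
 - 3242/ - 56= 1621/28=57.89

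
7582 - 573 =7009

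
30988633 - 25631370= 5357263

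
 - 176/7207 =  - 1 + 7031/7207 = - 0.02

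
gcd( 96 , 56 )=8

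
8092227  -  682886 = 7409341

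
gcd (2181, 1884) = 3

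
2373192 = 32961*72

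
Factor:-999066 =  - 2^1*3^1*269^1*619^1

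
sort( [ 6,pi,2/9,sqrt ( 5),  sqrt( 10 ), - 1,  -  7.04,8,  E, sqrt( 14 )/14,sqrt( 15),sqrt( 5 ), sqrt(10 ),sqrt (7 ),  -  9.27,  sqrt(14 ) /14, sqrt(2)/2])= [ - 9.27, - 7.04,-1,2/9,sqrt(14)/14, sqrt( 14 )/14,sqrt( 2 )/2 , sqrt(5 ),sqrt(5), sqrt(7 ),E,  pi, sqrt(10),sqrt(10 ), sqrt( 15 ), 6, 8]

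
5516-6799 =-1283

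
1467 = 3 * 489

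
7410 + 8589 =15999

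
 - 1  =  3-4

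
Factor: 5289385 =5^1*563^1*1879^1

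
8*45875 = 367000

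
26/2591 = 26/2591 = 0.01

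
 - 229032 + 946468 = 717436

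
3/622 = 3/622 = 0.00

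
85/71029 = 85/71029 = 0.00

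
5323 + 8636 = 13959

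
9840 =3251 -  - 6589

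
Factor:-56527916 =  - 2^2 * 14131979^1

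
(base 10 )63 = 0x3F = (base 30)23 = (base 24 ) 2F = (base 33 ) 1U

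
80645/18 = 4480  +  5/18 = 4480.28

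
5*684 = 3420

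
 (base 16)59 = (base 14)65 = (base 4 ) 1121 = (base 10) 89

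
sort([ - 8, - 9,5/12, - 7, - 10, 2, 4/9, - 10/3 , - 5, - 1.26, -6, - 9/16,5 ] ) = [-10, - 9, - 8,-7, - 6, - 5, - 10/3, - 1.26, - 9/16,5/12,4/9,2,5]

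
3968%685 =543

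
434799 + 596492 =1031291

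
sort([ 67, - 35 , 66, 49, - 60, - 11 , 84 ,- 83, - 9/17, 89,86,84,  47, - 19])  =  [ - 83,  -  60, - 35, - 19, - 11, - 9/17,47,49,  66,  67,  84,84,86,  89 ]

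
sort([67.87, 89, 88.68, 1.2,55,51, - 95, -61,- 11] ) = [ - 95, - 61 , - 11, 1.2, 51,55, 67.87, 88.68, 89] 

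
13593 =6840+6753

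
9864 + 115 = 9979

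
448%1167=448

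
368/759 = 16/33 = 0.48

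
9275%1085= 595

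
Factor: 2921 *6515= 5^1 * 23^1*127^1*1303^1  =  19030315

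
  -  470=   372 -842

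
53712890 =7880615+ 45832275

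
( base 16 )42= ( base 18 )3C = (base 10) 66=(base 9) 73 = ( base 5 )231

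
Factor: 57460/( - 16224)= - 85/24 = - 2^(-3)*3^(- 1 )*5^1*17^1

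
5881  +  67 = 5948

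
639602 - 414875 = 224727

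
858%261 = 75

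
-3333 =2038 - 5371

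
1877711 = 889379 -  - 988332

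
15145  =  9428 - -5717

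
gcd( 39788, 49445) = 29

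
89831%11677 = 8092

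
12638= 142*89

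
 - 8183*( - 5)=40915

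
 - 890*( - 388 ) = 345320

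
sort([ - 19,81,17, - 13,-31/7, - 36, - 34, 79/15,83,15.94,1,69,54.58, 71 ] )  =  [ - 36,-34, - 19, -13, - 31/7 , 1,79/15,15.94, 17,54.58, 69,71, 81,83 ] 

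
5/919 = 5/919 = 0.01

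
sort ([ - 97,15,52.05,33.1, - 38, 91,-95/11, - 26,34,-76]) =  [ - 97, -76, - 38 ,- 26,-95/11,15,33.1, 34,52.05, 91]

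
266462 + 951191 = 1217653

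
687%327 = 33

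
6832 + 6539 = 13371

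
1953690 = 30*65123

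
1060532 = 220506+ 840026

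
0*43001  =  0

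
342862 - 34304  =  308558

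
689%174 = 167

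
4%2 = 0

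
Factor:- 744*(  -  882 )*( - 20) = -2^6*3^3*5^1 *7^2*31^1 = -13124160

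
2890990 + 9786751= 12677741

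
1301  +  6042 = 7343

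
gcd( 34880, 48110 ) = 10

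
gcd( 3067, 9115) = 1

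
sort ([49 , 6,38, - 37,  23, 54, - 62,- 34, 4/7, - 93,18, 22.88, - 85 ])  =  [ - 93, - 85, - 62, - 37,  -  34,  4/7, 6,18, 22.88, 23, 38,  49 , 54 ] 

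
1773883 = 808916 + 964967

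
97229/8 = 12153+5/8 = 12153.62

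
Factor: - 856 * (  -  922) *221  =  2^4*13^1*17^1*107^1*461^1=174420272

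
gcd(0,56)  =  56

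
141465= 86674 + 54791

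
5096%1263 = 44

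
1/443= 1/443= 0.00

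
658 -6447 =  - 5789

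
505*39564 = 19979820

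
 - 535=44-579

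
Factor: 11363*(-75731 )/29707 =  - 860531353/29707 = - 11^1*61^( - 1)*487^( - 1)*1033^1*75731^1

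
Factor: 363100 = 2^2*5^2*3631^1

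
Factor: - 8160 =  - 2^5*3^1*5^1*17^1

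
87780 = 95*924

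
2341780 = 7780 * 301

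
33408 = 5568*6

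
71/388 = 71/388 = 0.18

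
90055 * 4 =360220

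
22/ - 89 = - 22/89 = - 0.25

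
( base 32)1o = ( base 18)32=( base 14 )40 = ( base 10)56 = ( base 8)70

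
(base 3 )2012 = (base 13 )47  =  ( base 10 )59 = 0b111011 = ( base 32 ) 1R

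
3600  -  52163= - 48563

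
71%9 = 8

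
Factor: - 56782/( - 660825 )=58/675=2^1*3^( - 3 )*5^(-2)* 29^1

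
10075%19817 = 10075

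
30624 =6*5104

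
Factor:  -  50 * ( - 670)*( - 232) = -2^5 * 5^3 * 29^1 * 67^1 = - 7772000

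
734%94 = 76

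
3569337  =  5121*697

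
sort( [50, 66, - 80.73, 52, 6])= [ - 80.73,6 , 50,52, 66 ]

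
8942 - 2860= 6082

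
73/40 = 73/40=1.82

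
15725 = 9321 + 6404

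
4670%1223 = 1001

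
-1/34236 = -1 + 34235/34236 = -0.00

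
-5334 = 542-5876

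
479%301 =178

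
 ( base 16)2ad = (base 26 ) 109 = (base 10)685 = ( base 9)841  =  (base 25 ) 12A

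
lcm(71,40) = 2840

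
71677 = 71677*1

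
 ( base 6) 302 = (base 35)35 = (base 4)1232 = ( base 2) 1101110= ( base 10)110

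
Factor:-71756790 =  - 2^1*3^1*5^1 *7^1*191^1* 1789^1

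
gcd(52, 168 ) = 4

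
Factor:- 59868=-2^2*3^2*1663^1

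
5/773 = 5/773 = 0.01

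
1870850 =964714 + 906136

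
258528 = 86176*3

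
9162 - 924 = 8238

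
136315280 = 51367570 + 84947710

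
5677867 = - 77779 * ( - 73)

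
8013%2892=2229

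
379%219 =160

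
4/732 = 1/183 = 0.01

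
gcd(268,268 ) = 268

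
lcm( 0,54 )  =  0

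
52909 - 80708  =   - 27799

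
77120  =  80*964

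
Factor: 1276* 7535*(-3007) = - 28911282620 = - 2^2*5^1*11^2*29^1*31^1* 97^1*137^1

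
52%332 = 52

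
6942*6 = 41652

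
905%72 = 41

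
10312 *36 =371232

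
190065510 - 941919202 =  - 751853692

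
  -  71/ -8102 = 71/8102 = 0.01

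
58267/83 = 58267/83 = 702.01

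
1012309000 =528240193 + 484068807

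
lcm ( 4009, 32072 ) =32072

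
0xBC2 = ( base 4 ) 233002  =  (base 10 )3010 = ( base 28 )3ne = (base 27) 43D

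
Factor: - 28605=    - 3^1*5^1*1907^1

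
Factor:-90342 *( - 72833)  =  2^1*3^3*7^1*173^1*239^1*421^1=6579878886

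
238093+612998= 851091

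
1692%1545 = 147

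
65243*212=13831516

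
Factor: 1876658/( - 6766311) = -2^1*3^(  -  1 )*7^1*134047^1 * 2255437^ ( - 1) 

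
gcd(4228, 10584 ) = 28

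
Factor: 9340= 2^2*5^1*467^1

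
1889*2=3778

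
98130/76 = 1291+7/38 = 1291.18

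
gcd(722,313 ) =1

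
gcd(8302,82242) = 2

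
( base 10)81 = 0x51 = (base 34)2D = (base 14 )5B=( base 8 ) 121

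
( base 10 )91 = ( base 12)77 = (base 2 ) 1011011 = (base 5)331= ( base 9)111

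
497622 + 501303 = 998925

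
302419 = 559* 541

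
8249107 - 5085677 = 3163430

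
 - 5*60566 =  - 302830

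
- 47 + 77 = 30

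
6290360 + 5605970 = 11896330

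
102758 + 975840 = 1078598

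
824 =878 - 54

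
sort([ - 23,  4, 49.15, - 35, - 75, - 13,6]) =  [ - 75, - 35, -23, - 13,4,6,49.15 ]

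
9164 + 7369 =16533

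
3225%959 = 348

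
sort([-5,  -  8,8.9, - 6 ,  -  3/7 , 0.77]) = [ - 8, - 6,-5 ,-3/7, 0.77,8.9]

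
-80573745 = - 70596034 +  - 9977711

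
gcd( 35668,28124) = 4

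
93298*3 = 279894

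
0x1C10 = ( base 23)dd8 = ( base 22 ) EIC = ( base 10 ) 7184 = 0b1110000010000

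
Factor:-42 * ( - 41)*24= 2^4 * 3^2 *7^1*41^1  =  41328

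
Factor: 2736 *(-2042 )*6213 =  - 34711484256 =- 2^5 *3^3 * 19^2*109^1  *  1021^1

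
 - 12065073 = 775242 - 12840315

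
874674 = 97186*9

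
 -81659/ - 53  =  1540+ 39/53 = 1540.74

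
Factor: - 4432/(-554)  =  8 = 2^3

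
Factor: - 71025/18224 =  - 2^(-4)*3^1*5^2*17^ ( - 1 )*67^( - 1)*947^1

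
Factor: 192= 2^6*3^1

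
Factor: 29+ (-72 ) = -43 = - 43^1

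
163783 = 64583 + 99200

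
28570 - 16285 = 12285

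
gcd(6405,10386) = 3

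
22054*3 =66162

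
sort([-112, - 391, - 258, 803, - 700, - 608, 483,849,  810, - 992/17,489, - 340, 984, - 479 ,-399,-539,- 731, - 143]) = [ - 731 , - 700, - 608,-539,-479, - 399, - 391, - 340, - 258, - 143,-112, -992/17, 483, 489,803,810,  849,984]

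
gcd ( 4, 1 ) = 1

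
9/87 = 3/29 = 0.10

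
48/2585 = 48/2585  =  0.02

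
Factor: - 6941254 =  - 2^1*3470627^1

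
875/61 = 875/61 = 14.34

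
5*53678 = 268390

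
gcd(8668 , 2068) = 44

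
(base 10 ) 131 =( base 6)335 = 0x83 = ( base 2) 10000011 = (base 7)245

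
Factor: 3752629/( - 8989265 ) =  -5^(-1 )*29^1*61^ ( - 1)*29473^( - 1) * 129401^1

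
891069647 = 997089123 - 106019476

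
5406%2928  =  2478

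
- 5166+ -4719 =  -  9885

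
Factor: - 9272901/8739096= - 2^( - 3)*11^1*280997^1*364129^( - 1) = - 3090967/2913032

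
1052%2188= 1052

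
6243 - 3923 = 2320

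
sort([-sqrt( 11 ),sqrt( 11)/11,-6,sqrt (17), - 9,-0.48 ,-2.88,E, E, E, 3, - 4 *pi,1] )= [ - 4*pi,-9, - 6, - sqrt( 11 ), - 2.88, - 0.48, sqrt ( 11 )/11,  1,E,E , E,  3, sqrt(17)]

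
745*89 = 66305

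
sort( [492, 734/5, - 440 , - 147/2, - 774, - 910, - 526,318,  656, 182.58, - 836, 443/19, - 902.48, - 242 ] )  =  [ - 910, - 902.48,-836, - 774 ,-526, - 440,-242,-147/2, 443/19,734/5, 182.58, 318, 492,656]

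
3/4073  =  3/4073 = 0.00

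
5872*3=17616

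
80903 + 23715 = 104618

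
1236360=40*30909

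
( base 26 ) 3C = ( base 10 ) 90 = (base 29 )33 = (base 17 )55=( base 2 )1011010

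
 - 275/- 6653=275/6653=0.04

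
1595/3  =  531 + 2/3 = 531.67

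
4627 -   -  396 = 5023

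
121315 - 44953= 76362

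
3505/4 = 876 + 1/4  =  876.25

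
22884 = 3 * 7628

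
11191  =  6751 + 4440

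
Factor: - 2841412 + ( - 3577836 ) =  - 2^4*11^1*36473^1 = -  6419248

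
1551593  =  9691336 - 8139743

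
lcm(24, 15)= 120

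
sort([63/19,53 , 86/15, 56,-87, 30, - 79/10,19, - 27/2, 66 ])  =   [-87, - 27/2, - 79/10, 63/19,86/15, 19, 30, 53, 56, 66]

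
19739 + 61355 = 81094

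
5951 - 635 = 5316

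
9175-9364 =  - 189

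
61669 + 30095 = 91764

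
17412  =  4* 4353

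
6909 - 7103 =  - 194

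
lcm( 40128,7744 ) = 441408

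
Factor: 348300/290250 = 6/5 = 2^1 * 3^1*5^ ( - 1 ) 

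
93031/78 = 93031/78 = 1192.71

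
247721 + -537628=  - 289907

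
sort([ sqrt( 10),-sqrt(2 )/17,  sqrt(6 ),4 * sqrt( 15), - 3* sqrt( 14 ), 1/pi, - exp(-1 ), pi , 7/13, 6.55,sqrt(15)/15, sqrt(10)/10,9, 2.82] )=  [ - 3*sqrt( 14 ), - exp ( - 1 ), - sqrt( 2)/17,sqrt ( 15)/15,sqrt(10 ) /10, 1/pi,7/13,sqrt(6),2.82,pi,sqrt( 10 ),6.55,9,4*sqrt(15)]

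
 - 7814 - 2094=-9908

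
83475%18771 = 8391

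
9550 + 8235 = 17785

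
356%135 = 86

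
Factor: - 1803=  - 3^1*601^1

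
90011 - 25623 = 64388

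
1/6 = 1/6= 0.17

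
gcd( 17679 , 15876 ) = 3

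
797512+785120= 1582632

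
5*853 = 4265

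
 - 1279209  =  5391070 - 6670279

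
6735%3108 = 519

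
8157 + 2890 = 11047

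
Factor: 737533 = 737533^1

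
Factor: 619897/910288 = 2^(  -  4)*56893^( - 1 )*619897^1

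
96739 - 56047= 40692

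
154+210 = 364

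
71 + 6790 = 6861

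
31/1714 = 31/1714=0.02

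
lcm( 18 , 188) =1692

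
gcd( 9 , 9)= 9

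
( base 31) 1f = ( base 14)34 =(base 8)56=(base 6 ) 114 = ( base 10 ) 46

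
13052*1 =13052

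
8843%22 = 21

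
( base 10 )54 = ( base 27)20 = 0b110110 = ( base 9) 60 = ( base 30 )1o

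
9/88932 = 3/29644 = 0.00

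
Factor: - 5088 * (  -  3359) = 2^5 * 3^1*53^1*3359^1 = 17090592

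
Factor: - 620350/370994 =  - 16325/9763 = -5^2*13^( - 1) * 653^1*751^( - 1)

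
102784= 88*1168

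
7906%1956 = 82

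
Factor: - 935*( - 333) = 3^2*5^1*11^1*17^1*37^1= 311355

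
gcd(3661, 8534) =1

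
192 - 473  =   - 281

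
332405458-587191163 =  - 254785705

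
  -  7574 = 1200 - 8774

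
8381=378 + 8003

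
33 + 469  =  502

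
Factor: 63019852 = 2^2*7^1*2250709^1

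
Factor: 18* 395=7110  =  2^1*3^2*5^1*79^1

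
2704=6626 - 3922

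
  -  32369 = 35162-67531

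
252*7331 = 1847412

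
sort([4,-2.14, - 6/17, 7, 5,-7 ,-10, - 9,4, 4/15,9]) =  [ - 10, - 9, - 7, - 2.14, - 6/17 , 4/15 , 4,4, 5,7, 9] 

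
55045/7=7863 + 4/7 = 7863.57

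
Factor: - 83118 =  - 2^1*3^1*7^1 * 1979^1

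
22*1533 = 33726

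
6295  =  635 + 5660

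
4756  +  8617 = 13373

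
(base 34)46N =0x12f3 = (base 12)2983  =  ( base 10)4851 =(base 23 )93L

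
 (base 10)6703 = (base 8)15057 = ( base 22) DIF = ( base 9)10167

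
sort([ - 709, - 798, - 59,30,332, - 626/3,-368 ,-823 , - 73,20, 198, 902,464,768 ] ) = [ - 823,-798,  -  709, - 368,- 626/3, - 73, - 59,20,30,  198,332,464,768, 902] 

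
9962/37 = 9962/37 = 269.24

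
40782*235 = 9583770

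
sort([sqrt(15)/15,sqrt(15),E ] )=[ sqrt( 15)/15,E,sqrt(15 ) ] 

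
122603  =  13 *9431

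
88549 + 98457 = 187006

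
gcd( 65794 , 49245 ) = 67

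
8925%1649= 680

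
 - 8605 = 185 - 8790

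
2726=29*94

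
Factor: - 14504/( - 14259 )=296/291 = 2^3*3^( - 1)*37^1*97^ ( - 1 ) 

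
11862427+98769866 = 110632293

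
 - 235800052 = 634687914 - 870487966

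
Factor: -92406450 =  - 2^1*3^1*5^2*103^1*  5981^1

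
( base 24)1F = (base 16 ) 27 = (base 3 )1110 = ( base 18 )23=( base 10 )39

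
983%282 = 137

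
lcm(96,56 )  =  672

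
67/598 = 67/598 =0.11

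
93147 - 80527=12620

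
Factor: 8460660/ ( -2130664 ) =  - 2^ ( - 1)*3^1*5^1*13^1*10847^1*266333^(-1 ) = -  2115165/532666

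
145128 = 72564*2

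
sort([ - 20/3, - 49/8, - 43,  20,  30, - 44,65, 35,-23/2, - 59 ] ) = [- 59 , - 44, - 43, - 23/2, - 20/3, - 49/8,20,30, 35,65]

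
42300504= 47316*894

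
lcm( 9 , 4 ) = 36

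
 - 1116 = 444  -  1560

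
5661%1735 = 456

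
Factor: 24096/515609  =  2^5 *3^1*199^( - 1 )*251^1 * 2591^ ( - 1 ) 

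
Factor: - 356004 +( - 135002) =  - 2^1 * 383^1 * 641^1 = -  491006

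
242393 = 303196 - 60803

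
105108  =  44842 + 60266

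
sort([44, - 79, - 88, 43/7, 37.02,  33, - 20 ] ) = [ - 88, - 79, - 20,  43/7, 33, 37.02, 44] 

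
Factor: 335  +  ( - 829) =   -  2^1* 13^1*19^1 = - 494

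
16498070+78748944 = 95247014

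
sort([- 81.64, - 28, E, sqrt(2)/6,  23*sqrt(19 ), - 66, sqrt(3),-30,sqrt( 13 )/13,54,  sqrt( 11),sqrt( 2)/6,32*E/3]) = [ - 81.64, - 66,-30, -28, sqrt( 2 )/6,sqrt( 2 ) /6,sqrt( 13 ) /13,sqrt( 3),E,sqrt (11),32*E/3, 54,23*sqrt( 19 )]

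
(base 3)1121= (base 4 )223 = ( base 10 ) 43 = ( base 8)53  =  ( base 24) 1J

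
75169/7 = 75169/7 = 10738.43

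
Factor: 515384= 2^3*23^1*2801^1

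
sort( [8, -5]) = [-5,8] 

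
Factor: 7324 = 2^2 * 1831^1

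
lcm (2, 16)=16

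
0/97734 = 0 = 0.00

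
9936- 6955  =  2981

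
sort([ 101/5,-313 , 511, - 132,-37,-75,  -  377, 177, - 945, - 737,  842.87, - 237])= [-945, -737 , -377 , - 313 ,- 237, - 132,- 75, - 37, 101/5,177,511, 842.87]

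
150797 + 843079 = 993876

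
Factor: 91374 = 2^1* 3^1*97^1*157^1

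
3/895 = 3/895=0.00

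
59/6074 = 59/6074 = 0.01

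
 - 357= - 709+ 352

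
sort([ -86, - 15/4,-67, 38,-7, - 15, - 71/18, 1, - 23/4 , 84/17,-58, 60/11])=[ - 86, - 67, - 58, - 15,  -  7, - 23/4, - 71/18,  -  15/4, 1,  84/17, 60/11,38 ] 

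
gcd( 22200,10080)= 120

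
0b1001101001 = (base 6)2505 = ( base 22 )161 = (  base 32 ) j9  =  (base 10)617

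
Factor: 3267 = 3^3*11^2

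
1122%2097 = 1122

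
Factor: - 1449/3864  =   -3/8  =  -2^(-3 )*3^1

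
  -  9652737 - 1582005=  - 11234742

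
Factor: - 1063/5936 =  - 2^(  -  4 )*7^ ( - 1 )* 53^(  -  1 )*1063^1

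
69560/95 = 13912/19 = 732.21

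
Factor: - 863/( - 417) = 3^( - 1) * 139^( - 1)*863^1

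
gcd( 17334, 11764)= 2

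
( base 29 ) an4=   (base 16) 2379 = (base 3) 110110100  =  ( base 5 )242311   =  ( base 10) 9081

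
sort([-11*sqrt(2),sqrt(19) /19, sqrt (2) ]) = [ - 11 * sqrt( 2),sqrt(19) /19, sqrt(2) ]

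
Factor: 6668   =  2^2 * 1667^1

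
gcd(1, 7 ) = 1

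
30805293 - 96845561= - 66040268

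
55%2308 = 55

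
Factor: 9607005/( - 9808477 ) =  - 3^5*5^1*7^(  -  2)*47^( - 1)* 4259^( - 1 )*7907^1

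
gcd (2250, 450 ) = 450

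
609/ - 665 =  - 1 + 8/95 = -  0.92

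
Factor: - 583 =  - 11^1*53^1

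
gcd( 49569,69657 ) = 93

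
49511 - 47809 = 1702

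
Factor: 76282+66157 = 11^1*23^1 * 563^1 = 142439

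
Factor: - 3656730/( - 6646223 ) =2^1*3^1*5^1 *7^1*11^1*41^ ( - 1)*47^( - 1 )*1583^1*3449^ ( - 1) 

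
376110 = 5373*70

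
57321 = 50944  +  6377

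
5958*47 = 280026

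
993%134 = 55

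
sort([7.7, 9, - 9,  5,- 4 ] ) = [ - 9, - 4,5, 7.7, 9]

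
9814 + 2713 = 12527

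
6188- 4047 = 2141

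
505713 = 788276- 282563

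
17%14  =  3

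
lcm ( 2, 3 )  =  6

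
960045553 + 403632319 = 1363677872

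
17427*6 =104562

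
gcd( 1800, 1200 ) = 600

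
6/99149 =6/99149 = 0.00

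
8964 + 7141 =16105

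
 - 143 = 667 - 810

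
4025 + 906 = 4931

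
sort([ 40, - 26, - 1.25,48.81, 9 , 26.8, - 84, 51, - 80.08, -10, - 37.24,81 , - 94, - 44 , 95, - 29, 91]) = [ - 94, - 84,-80.08,-44 , - 37.24, - 29, - 26,-10, -1.25, 9, 26.8,40, 48.81, 51, 81, 91, 95 ] 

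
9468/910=10 + 184/455= 10.40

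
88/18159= 88/18159 = 0.00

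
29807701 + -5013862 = 24793839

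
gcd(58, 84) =2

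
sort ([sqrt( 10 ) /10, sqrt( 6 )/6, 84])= [sqrt( 10 )/10, sqrt ( 6)/6, 84 ]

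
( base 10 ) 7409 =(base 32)77H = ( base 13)34AC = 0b1110011110001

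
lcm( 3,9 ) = 9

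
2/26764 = 1/13382 = 0.00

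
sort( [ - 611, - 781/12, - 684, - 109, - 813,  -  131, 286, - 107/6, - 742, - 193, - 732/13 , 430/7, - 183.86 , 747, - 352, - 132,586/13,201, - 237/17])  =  [ - 813, - 742, - 684, - 611, - 352,-193, - 183.86, - 132,-131, - 109 , - 781/12, - 732/13,-107/6, - 237/17, 586/13,430/7, 201, 286,747 ]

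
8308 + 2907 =11215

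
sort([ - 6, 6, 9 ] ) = [ - 6,6, 9]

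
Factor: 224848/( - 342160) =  - 5^( - 1 )*7^( - 1)*23^1 = - 23/35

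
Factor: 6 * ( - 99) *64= - 38016 =- 2^7*3^3*11^1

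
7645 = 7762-117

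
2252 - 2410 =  - 158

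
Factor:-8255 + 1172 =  - 3^2*787^1=- 7083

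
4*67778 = 271112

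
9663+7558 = 17221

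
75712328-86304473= -10592145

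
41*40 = 1640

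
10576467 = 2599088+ 7977379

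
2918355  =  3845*759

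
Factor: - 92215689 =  - 3^1*30738563^1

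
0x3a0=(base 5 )12203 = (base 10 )928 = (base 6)4144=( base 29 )130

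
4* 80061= 320244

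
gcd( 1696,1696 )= 1696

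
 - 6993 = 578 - 7571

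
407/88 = 4+5/8= 4.62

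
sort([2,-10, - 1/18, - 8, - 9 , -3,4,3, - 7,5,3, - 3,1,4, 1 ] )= [-10, - 9,-8, - 7, - 3, - 3, - 1/18, 1, 1,2, 3,3,4, 4, 5 ]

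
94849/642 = 147 + 475/642  =  147.74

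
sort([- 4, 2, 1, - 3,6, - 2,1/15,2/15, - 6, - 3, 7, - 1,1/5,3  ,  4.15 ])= [ - 6, - 4, - 3, - 3, - 2, - 1, 1/15,2/15, 1/5,1,2,3,4.15,6, 7]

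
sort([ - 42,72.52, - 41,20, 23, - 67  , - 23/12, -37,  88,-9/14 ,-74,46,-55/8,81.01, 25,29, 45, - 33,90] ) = [ - 74 , - 67, - 42, - 41, - 37, - 33, - 55/8 ,  -  23/12, - 9/14,20,23, 25,29, 45,  46,72.52,81.01,88, 90] 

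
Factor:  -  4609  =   - 11^1 * 419^1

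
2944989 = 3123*943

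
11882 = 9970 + 1912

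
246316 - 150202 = 96114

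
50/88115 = 10/17623 = 0.00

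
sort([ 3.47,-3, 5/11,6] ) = [  -  3,  5/11,3.47, 6]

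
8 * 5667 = 45336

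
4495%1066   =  231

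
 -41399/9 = -41399/9 =- 4599.89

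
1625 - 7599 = -5974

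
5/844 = 5/844 = 0.01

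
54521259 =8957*6087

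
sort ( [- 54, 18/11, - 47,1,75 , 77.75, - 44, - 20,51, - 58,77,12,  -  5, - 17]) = [ - 58,  -  54, - 47,-44 , - 20, - 17, - 5,1, 18/11,12, 51,75,77,77.75]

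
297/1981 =297/1981 = 0.15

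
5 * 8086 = 40430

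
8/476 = 2/119 = 0.02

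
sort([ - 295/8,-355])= [ - 355, - 295/8] 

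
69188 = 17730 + 51458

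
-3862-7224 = -11086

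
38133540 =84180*453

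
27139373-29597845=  - 2458472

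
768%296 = 176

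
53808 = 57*944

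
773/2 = 773/2= 386.50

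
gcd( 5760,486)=18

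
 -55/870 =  - 11/174 = - 0.06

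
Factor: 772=2^2*193^1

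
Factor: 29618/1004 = 59/2 = 2^( - 1) * 59^1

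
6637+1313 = 7950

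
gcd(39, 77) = 1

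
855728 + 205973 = 1061701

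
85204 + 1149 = 86353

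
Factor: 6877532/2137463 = 2^2 * 101^( - 1)*107^1* 16069^1*21163^( - 1 )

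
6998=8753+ - 1755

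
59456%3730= 3506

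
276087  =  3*92029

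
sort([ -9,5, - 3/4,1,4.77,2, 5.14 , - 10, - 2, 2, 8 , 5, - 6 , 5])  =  [  -  10 , - 9, - 6, - 2, - 3/4, 1,2, 2,4.77,  5,5,5,  5.14  ,  8 ] 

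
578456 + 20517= 598973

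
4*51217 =204868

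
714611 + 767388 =1481999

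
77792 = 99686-21894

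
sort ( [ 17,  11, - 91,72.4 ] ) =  [ - 91,11 , 17,72.4] 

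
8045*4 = 32180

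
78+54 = 132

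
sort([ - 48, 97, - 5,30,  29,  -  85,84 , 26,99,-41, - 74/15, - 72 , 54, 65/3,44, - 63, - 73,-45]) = [ - 85, -73 , - 72, -63, -48 , - 45, - 41, - 5, - 74/15, 65/3,26,29,30,44,54 , 84, 97, 99 ]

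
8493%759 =144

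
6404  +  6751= 13155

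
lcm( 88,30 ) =1320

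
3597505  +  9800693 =13398198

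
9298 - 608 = 8690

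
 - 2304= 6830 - 9134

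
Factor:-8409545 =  - 5^1*37^1*131^1*347^1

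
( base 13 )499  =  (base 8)1442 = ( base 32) P2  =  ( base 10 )802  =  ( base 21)1H4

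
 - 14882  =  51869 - 66751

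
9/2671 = 9/2671 = 0.00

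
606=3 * 202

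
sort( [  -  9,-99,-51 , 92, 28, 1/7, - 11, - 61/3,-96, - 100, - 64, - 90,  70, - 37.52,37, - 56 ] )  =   [ -100, - 99, - 96, - 90, - 64,-56, - 51,-37.52, - 61/3, - 11,-9,1/7,28,37,  70, 92]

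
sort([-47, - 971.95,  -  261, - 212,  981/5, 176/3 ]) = [ - 971.95, - 261, - 212, - 47, 176/3,  981/5] 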